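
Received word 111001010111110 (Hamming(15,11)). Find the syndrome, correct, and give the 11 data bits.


Syndrome = 0: no error detected

Data: 10100111110 (no errors)


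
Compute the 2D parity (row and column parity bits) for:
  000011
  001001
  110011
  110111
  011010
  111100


Row parities: 000110
Column parities: 101000

Row P: 000110, Col P: 101000, Corner: 0


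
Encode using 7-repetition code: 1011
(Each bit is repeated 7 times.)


Each bit -> 7 copies

1111111000000011111111111111


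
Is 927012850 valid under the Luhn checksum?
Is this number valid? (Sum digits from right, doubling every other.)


Luhn sum = 34
34 mod 10 = 4

Invalid (Luhn sum mod 10 = 4)


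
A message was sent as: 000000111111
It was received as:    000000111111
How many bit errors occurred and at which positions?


XOR: 000000000000

0 errors (received matches sent)


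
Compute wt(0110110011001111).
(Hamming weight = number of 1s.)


Counting 1s in 0110110011001111

10


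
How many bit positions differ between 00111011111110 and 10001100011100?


XOR: 10110111100010
Count of 1s: 8

8


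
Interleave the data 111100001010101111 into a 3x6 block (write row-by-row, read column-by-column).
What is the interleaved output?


Matrix:
  111100
  001010
  101111
Read columns: 101100111101011001

101100111101011001


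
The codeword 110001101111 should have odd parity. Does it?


Number of 1s: 8

No, parity error (8 ones)


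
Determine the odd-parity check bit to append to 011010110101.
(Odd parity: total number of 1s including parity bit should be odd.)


Number of 1s in data: 7
Parity bit: 0

0


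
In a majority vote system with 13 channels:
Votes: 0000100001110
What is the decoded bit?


Ones: 4 out of 13
Threshold: 7

0 (4/13 voted 1)


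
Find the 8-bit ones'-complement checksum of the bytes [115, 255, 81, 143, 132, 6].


Sum = 732 mod 256 = 220
Complement = 35

35


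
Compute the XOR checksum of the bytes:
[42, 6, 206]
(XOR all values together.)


XOR chain: 42 ^ 6 ^ 206 = 226

226


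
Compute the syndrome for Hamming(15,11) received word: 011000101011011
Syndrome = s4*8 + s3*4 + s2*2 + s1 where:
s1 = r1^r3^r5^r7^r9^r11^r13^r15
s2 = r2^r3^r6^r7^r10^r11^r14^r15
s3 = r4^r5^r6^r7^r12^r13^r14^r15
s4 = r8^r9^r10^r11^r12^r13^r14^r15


s1=1, s2=0, s3=0, s4=1

Syndrome = 9 (error at position 9)


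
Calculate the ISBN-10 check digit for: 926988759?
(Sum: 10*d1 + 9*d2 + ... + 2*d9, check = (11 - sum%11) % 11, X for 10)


Weighted sum: 368
368 mod 11 = 5

Check digit: 6


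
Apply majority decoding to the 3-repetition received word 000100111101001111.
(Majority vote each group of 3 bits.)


Groups: 000, 100, 111, 101, 001, 111
Majority votes: 001101

001101


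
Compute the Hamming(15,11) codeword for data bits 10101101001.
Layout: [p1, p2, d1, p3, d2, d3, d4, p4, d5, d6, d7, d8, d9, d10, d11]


Parity bits: p1=1, p2=0, p3=1, p4=0

101101001101001


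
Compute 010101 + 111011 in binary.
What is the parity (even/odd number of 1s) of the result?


010101 = 21
111011 = 59
Sum = 80 = 1010000
1s count = 2

even parity (2 ones in 1010000)


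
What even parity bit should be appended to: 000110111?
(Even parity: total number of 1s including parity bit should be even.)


Number of 1s in data: 5
Parity bit: 1

1


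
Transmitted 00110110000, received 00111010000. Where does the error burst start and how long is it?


XOR: 00001100000

Burst at position 4, length 2


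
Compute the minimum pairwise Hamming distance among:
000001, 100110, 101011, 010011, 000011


Comparing all pairs, minimum distance: 1
Can detect 0 errors, correct 0 errors

1


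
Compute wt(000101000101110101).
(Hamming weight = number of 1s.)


Counting 1s in 000101000101110101

8


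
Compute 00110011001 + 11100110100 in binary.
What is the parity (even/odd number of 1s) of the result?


00110011001 = 409
11100110100 = 1844
Sum = 2253 = 100011001101
1s count = 6

even parity (6 ones in 100011001101)


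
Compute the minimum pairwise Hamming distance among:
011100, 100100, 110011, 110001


Comparing all pairs, minimum distance: 1
Can detect 0 errors, correct 0 errors

1


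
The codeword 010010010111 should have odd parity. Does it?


Number of 1s: 6

No, parity error (6 ones)


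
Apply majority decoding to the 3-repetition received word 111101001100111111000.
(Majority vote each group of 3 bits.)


Groups: 111, 101, 001, 100, 111, 111, 000
Majority votes: 1100110

1100110


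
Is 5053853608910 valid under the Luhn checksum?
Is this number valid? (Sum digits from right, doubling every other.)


Luhn sum = 49
49 mod 10 = 9

Invalid (Luhn sum mod 10 = 9)


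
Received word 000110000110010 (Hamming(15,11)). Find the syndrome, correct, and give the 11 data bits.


Syndrome = 14: error at position 14

Data: 01000110000 (corrected bit 14)


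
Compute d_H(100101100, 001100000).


XOR: 101001100
Count of 1s: 4

4


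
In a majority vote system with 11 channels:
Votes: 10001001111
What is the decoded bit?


Ones: 6 out of 11
Threshold: 6

1 (6/11 voted 1)


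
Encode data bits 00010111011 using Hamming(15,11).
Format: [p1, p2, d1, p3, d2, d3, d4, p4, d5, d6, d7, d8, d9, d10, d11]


Parity bits: p1=1, p2=1, p3=0, p4=1

110000110111011


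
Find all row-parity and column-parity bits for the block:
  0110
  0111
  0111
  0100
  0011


Row parities: 01110
Column parities: 0001

Row P: 01110, Col P: 0001, Corner: 1


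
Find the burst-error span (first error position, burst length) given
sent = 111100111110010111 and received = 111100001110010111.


XOR: 000000110000000000

Burst at position 6, length 2


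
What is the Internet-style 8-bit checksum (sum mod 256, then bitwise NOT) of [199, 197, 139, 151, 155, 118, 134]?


Sum = 1093 mod 256 = 69
Complement = 186

186


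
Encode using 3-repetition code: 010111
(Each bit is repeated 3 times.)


Each bit -> 3 copies

000111000111111111


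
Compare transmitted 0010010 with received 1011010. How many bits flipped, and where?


XOR: 1001000

2 error(s) at position(s): 0, 3


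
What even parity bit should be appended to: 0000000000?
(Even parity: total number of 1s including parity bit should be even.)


Number of 1s in data: 0
Parity bit: 0

0


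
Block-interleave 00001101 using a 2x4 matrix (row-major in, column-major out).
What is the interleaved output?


Matrix:
  0000
  1101
Read columns: 01010001

01010001


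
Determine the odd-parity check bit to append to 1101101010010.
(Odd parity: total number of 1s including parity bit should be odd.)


Number of 1s in data: 7
Parity bit: 0

0


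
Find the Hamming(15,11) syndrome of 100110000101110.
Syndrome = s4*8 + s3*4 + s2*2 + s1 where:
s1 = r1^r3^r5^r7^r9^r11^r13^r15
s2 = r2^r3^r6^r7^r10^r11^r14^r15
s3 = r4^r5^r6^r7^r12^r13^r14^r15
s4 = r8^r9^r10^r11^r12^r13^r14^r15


s1=1, s2=0, s3=1, s4=0

Syndrome = 5 (error at position 5)


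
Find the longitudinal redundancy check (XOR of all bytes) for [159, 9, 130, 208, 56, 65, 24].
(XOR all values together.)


XOR chain: 159 ^ 9 ^ 130 ^ 208 ^ 56 ^ 65 ^ 24 = 165

165


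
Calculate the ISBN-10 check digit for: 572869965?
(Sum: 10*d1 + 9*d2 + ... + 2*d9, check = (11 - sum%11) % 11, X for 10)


Weighted sum: 330
330 mod 11 = 0

Check digit: 0


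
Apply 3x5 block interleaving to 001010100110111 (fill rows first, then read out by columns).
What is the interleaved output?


Matrix:
  00101
  01001
  10111
Read columns: 001010101001111

001010101001111


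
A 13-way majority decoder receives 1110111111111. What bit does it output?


Ones: 12 out of 13
Threshold: 7

1 (12/13 voted 1)


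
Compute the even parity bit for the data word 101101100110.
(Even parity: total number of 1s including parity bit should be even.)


Number of 1s in data: 7
Parity bit: 1

1


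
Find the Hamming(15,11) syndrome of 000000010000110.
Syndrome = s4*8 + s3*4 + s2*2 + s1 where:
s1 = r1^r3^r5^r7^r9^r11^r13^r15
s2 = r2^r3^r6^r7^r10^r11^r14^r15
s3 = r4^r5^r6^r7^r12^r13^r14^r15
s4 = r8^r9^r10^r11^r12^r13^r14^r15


s1=1, s2=1, s3=0, s4=1

Syndrome = 11 (error at position 11)


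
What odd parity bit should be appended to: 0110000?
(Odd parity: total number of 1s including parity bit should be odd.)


Number of 1s in data: 2
Parity bit: 1

1


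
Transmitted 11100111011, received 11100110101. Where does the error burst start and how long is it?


XOR: 00000001110

Burst at position 7, length 3


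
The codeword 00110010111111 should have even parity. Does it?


Number of 1s: 9

No, parity error (9 ones)


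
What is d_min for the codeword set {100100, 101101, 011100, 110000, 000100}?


Comparing all pairs, minimum distance: 1
Can detect 0 errors, correct 0 errors

1


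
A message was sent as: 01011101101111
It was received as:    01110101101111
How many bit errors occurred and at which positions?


XOR: 00101000000000

2 error(s) at position(s): 2, 4


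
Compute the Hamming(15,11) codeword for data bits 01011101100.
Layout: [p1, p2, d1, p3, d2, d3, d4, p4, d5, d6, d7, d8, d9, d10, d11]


Parity bits: p1=0, p2=0, p3=0, p4=0

000010101101100


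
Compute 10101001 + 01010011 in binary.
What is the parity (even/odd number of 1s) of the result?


10101001 = 169
01010011 = 83
Sum = 252 = 11111100
1s count = 6

even parity (6 ones in 11111100)


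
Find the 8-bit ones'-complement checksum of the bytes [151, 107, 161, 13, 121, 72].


Sum = 625 mod 256 = 113
Complement = 142

142


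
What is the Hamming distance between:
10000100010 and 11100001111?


XOR: 01100101101
Count of 1s: 6

6


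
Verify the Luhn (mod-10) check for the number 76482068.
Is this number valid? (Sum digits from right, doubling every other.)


Luhn sum = 42
42 mod 10 = 2

Invalid (Luhn sum mod 10 = 2)


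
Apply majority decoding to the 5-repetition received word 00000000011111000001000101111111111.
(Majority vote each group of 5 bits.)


Groups: 00000, 00001, 11110, 00001, 00010, 11111, 11111
Majority votes: 0010011

0010011


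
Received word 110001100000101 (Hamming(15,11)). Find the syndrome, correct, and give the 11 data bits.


Syndrome = 0: no error detected

Data: 00110000101 (no errors)


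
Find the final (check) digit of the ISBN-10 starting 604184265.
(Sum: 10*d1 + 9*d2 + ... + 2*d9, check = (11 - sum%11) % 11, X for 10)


Weighted sum: 203
203 mod 11 = 5

Check digit: 6


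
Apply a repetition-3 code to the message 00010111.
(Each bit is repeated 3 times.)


Each bit -> 3 copies

000000000111000111111111


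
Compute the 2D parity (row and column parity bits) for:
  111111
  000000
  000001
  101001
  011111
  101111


Row parities: 001111
Column parities: 100111

Row P: 001111, Col P: 100111, Corner: 0


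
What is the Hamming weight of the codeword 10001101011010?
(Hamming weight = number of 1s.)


Counting 1s in 10001101011010

7


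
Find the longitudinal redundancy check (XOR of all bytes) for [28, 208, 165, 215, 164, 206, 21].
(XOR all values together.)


XOR chain: 28 ^ 208 ^ 165 ^ 215 ^ 164 ^ 206 ^ 21 = 193

193


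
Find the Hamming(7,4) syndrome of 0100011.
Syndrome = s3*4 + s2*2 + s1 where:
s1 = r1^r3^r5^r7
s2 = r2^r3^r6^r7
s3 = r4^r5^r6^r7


s1=1, s2=1, s3=0

Syndrome = 3 (error at position 3)


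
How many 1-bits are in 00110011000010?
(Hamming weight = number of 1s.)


Counting 1s in 00110011000010

5


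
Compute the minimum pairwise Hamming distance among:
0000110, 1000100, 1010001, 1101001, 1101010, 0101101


Comparing all pairs, minimum distance: 2
Can detect 1 errors, correct 0 errors

2


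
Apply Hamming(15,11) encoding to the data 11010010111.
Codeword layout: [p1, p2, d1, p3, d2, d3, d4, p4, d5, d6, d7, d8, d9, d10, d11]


Parity bits: p1=0, p2=1, p3=1, p4=0

011110100010111


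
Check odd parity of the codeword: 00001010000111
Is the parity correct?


Number of 1s: 5

Yes, parity is correct (5 ones)


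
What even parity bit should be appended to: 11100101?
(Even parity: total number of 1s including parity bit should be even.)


Number of 1s in data: 5
Parity bit: 1

1


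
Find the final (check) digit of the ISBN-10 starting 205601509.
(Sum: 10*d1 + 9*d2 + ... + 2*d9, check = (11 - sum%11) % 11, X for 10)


Weighted sum: 145
145 mod 11 = 2

Check digit: 9


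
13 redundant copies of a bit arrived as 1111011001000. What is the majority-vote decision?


Ones: 7 out of 13
Threshold: 7

1 (7/13 voted 1)


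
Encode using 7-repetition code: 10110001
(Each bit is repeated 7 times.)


Each bit -> 7 copies

11111110000000111111111111110000000000000000000001111111


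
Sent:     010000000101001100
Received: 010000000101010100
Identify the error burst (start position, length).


XOR: 000000000000011000

Burst at position 13, length 2


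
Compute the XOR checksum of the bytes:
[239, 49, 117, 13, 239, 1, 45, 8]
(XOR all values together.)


XOR chain: 239 ^ 49 ^ 117 ^ 13 ^ 239 ^ 1 ^ 45 ^ 8 = 109

109


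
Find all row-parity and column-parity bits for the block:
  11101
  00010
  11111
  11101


Row parities: 0110
Column parities: 11101

Row P: 0110, Col P: 11101, Corner: 0


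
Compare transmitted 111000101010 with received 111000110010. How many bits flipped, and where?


XOR: 000000011000

2 error(s) at position(s): 7, 8


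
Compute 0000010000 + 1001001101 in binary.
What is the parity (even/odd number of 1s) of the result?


0000010000 = 16
1001001101 = 589
Sum = 605 = 1001011101
1s count = 6

even parity (6 ones in 1001011101)


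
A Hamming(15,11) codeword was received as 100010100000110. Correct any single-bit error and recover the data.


Syndrome = 0: no error detected

Data: 01010000110 (no errors)


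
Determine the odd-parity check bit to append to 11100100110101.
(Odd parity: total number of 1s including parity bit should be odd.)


Number of 1s in data: 8
Parity bit: 1

1


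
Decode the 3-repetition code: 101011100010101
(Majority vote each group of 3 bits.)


Groups: 101, 011, 100, 010, 101
Majority votes: 11001

11001


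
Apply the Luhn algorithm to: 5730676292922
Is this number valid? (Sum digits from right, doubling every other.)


Luhn sum = 62
62 mod 10 = 2

Invalid (Luhn sum mod 10 = 2)


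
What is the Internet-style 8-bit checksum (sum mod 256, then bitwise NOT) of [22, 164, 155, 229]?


Sum = 570 mod 256 = 58
Complement = 197

197


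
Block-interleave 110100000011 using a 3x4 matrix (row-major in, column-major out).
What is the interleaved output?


Matrix:
  1101
  0000
  0011
Read columns: 100100001101

100100001101


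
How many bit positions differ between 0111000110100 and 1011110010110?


XOR: 1100110100010
Count of 1s: 6

6


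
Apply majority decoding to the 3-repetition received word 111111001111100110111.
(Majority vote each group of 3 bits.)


Groups: 111, 111, 001, 111, 100, 110, 111
Majority votes: 1101011

1101011


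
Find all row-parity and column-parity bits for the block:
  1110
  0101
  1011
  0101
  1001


Row parities: 10100
Column parities: 1100

Row P: 10100, Col P: 1100, Corner: 0


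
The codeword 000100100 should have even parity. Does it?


Number of 1s: 2

Yes, parity is correct (2 ones)


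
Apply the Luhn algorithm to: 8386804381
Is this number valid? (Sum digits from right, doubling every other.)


Luhn sum = 49
49 mod 10 = 9

Invalid (Luhn sum mod 10 = 9)


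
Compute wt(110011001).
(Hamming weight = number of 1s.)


Counting 1s in 110011001

5


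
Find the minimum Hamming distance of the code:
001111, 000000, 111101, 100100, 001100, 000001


Comparing all pairs, minimum distance: 1
Can detect 0 errors, correct 0 errors

1


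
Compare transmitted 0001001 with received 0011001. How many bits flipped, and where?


XOR: 0010000

1 error(s) at position(s): 2


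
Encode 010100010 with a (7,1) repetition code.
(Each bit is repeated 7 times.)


Each bit -> 7 copies

000000011111110000000111111100000000000000000000011111110000000


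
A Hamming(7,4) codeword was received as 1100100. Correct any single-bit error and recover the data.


Syndrome = 6: error at position 6

Data: 0110 (corrected bit 6)


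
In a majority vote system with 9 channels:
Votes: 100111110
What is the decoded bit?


Ones: 6 out of 9
Threshold: 5

1 (6/9 voted 1)


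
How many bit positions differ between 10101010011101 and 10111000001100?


XOR: 00010010010001
Count of 1s: 4

4


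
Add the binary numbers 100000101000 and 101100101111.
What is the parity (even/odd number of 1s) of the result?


100000101000 = 2088
101100101111 = 2863
Sum = 4951 = 1001101010111
1s count = 8

even parity (8 ones in 1001101010111)


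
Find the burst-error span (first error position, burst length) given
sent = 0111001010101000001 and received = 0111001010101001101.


XOR: 0000000000000001100

Burst at position 15, length 2


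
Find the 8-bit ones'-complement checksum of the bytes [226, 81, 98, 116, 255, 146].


Sum = 922 mod 256 = 154
Complement = 101

101


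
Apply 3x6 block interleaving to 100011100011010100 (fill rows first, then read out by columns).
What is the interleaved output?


Matrix:
  100011
  100011
  010100
Read columns: 110001000001110110

110001000001110110


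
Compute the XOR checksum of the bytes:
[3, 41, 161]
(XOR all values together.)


XOR chain: 3 ^ 41 ^ 161 = 139

139


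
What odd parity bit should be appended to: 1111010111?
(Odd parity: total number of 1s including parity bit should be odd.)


Number of 1s in data: 8
Parity bit: 1

1


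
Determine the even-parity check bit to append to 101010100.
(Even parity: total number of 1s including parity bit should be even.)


Number of 1s in data: 4
Parity bit: 0

0


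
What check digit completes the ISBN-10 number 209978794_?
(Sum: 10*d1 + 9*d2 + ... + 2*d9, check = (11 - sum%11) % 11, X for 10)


Weighted sum: 300
300 mod 11 = 3

Check digit: 8


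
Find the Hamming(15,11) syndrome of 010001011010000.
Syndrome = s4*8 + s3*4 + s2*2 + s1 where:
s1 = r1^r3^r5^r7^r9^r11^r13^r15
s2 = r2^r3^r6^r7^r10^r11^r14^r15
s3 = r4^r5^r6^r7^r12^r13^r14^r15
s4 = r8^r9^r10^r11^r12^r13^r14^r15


s1=0, s2=1, s3=1, s4=1

Syndrome = 14 (error at position 14)


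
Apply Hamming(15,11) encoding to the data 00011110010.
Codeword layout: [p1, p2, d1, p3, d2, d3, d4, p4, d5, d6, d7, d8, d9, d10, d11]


Parity bits: p1=1, p2=0, p3=0, p4=0

100000101110010


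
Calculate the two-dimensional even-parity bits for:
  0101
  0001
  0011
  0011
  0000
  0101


Row parities: 010000
Column parities: 0001

Row P: 010000, Col P: 0001, Corner: 1


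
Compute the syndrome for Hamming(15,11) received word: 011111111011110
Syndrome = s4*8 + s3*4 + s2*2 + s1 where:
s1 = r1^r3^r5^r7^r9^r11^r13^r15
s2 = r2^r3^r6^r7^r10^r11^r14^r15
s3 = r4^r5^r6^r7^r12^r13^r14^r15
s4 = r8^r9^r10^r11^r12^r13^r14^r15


s1=0, s2=0, s3=1, s4=0

Syndrome = 4 (error at position 4)


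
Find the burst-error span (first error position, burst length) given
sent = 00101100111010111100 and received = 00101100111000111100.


XOR: 00000000000010000000

Burst at position 12, length 1


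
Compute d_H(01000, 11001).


XOR: 10001
Count of 1s: 2

2


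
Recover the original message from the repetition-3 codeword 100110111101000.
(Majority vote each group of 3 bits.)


Groups: 100, 110, 111, 101, 000
Majority votes: 01110

01110


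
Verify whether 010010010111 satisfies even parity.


Number of 1s: 6

Yes, parity is correct (6 ones)


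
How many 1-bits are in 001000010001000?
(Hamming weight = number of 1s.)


Counting 1s in 001000010001000

3


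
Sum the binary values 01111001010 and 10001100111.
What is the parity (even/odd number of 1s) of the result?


01111001010 = 970
10001100111 = 1127
Sum = 2097 = 100000110001
1s count = 4

even parity (4 ones in 100000110001)


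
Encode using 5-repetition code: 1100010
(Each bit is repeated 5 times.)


Each bit -> 5 copies

11111111110000000000000001111100000


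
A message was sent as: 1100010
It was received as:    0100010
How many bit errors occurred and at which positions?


XOR: 1000000

1 error(s) at position(s): 0


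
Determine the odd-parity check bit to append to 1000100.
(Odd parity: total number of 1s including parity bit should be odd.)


Number of 1s in data: 2
Parity bit: 1

1


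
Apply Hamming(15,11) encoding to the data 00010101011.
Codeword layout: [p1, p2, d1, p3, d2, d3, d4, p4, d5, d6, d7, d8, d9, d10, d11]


Parity bits: p1=0, p2=0, p3=0, p4=0

000000100101011


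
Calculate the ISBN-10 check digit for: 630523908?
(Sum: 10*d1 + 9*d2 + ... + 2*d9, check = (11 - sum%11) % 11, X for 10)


Weighted sum: 201
201 mod 11 = 3

Check digit: 8


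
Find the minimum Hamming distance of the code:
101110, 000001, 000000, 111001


Comparing all pairs, minimum distance: 1
Can detect 0 errors, correct 0 errors

1


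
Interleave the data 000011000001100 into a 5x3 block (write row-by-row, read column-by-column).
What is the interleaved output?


Matrix:
  000
  011
  000
  001
  100
Read columns: 000010100001010

000010100001010


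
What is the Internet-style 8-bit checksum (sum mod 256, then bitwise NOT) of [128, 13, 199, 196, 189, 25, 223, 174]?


Sum = 1147 mod 256 = 123
Complement = 132

132


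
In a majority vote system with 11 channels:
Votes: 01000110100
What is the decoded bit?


Ones: 4 out of 11
Threshold: 6

0 (4/11 voted 1)


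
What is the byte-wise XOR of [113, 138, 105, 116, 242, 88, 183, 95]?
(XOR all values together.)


XOR chain: 113 ^ 138 ^ 105 ^ 116 ^ 242 ^ 88 ^ 183 ^ 95 = 164

164


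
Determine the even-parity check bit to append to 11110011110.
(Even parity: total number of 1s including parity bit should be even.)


Number of 1s in data: 8
Parity bit: 0

0


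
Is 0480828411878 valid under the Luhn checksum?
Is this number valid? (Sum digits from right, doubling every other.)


Luhn sum = 68
68 mod 10 = 8

Invalid (Luhn sum mod 10 = 8)


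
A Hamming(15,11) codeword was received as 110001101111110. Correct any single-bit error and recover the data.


Syndrome = 5: error at position 5

Data: 01111111110 (corrected bit 5)


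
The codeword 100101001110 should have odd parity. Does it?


Number of 1s: 6

No, parity error (6 ones)


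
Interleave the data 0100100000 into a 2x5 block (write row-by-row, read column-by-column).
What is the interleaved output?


Matrix:
  01001
  00000
Read columns: 0010000010

0010000010


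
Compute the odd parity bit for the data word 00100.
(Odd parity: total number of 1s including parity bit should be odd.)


Number of 1s in data: 1
Parity bit: 0

0


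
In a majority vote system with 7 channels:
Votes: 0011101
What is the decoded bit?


Ones: 4 out of 7
Threshold: 4

1 (4/7 voted 1)


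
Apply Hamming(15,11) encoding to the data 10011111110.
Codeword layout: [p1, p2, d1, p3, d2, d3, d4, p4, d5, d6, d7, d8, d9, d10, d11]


Parity bits: p1=1, p2=1, p3=0, p4=0

111000101111110


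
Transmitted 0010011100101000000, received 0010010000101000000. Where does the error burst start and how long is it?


XOR: 0000001100000000000

Burst at position 6, length 2


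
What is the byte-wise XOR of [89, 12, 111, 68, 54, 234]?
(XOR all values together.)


XOR chain: 89 ^ 12 ^ 111 ^ 68 ^ 54 ^ 234 = 162

162


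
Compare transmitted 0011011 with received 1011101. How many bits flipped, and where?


XOR: 1000110

3 error(s) at position(s): 0, 4, 5


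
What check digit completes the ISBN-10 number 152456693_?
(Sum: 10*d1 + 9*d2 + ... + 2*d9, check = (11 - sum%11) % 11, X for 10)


Weighted sum: 216
216 mod 11 = 7

Check digit: 4


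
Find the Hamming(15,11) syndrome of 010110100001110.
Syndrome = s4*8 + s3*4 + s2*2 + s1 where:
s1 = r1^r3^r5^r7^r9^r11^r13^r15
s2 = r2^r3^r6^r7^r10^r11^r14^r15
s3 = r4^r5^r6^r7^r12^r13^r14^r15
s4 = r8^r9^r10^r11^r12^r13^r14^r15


s1=1, s2=1, s3=0, s4=1

Syndrome = 11 (error at position 11)


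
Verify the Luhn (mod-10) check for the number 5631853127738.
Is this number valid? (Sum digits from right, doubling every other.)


Luhn sum = 55
55 mod 10 = 5

Invalid (Luhn sum mod 10 = 5)


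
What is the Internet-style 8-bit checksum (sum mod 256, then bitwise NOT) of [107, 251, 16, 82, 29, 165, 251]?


Sum = 901 mod 256 = 133
Complement = 122

122


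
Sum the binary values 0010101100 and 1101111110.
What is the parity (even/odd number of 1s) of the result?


0010101100 = 172
1101111110 = 894
Sum = 1066 = 10000101010
1s count = 4

even parity (4 ones in 10000101010)


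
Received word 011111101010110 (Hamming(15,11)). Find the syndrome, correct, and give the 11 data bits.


Syndrome = 0: no error detected

Data: 11111010110 (no errors)


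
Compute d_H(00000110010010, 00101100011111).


XOR: 00101010001101
Count of 1s: 6

6


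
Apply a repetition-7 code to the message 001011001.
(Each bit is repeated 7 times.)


Each bit -> 7 copies

000000000000001111111000000011111111111111000000000000001111111


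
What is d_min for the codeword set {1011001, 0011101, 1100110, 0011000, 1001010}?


Comparing all pairs, minimum distance: 2
Can detect 1 errors, correct 0 errors

2


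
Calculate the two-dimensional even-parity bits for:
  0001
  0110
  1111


Row parities: 100
Column parities: 1000

Row P: 100, Col P: 1000, Corner: 1


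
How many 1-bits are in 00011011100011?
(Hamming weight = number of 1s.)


Counting 1s in 00011011100011

7


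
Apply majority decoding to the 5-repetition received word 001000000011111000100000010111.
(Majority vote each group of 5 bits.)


Groups: 00100, 00000, 11111, 00010, 00000, 10111
Majority votes: 001001

001001


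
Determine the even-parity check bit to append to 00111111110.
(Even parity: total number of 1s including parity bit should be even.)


Number of 1s in data: 8
Parity bit: 0

0


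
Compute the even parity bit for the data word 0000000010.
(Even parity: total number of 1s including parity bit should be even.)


Number of 1s in data: 1
Parity bit: 1

1


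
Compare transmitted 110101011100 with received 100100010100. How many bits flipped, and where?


XOR: 010001001000

3 error(s) at position(s): 1, 5, 8


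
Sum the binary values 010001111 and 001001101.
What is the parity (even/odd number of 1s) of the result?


010001111 = 143
001001101 = 77
Sum = 220 = 11011100
1s count = 5

odd parity (5 ones in 11011100)


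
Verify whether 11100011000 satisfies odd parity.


Number of 1s: 5

Yes, parity is correct (5 ones)


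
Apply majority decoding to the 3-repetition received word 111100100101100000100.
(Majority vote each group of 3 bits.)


Groups: 111, 100, 100, 101, 100, 000, 100
Majority votes: 1001000

1001000


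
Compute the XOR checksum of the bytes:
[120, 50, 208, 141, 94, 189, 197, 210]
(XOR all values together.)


XOR chain: 120 ^ 50 ^ 208 ^ 141 ^ 94 ^ 189 ^ 197 ^ 210 = 227

227


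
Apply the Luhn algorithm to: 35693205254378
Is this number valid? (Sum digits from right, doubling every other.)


Luhn sum = 69
69 mod 10 = 9

Invalid (Luhn sum mod 10 = 9)


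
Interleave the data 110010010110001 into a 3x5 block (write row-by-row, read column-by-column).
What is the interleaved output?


Matrix:
  11001
  00101
  10001
Read columns: 101100010000111

101100010000111


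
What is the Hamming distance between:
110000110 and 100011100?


XOR: 010011010
Count of 1s: 4

4


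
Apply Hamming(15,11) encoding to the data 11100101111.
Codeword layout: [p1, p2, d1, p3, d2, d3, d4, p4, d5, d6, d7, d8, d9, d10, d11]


Parity bits: p1=0, p2=1, p3=0, p4=1

011011010101111


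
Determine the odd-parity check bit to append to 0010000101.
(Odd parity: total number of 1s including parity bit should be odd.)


Number of 1s in data: 3
Parity bit: 0

0


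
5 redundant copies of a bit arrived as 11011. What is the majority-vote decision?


Ones: 4 out of 5
Threshold: 3

1 (4/5 voted 1)


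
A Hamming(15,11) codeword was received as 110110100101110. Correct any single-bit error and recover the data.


Syndrome = 0: no error detected

Data: 01010101110 (no errors)


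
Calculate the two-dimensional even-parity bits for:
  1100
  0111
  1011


Row parities: 011
Column parities: 0000

Row P: 011, Col P: 0000, Corner: 0


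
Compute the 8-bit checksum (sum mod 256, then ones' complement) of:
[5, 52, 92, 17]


Sum = 166 mod 256 = 166
Complement = 89

89


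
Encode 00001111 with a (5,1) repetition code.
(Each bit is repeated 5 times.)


Each bit -> 5 copies

0000000000000000000011111111111111111111


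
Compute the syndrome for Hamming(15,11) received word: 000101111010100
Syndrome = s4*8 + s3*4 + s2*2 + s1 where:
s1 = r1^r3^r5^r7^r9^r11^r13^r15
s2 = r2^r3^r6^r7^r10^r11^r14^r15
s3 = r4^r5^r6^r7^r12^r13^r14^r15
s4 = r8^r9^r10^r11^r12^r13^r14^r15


s1=0, s2=1, s3=0, s4=0

Syndrome = 2 (error at position 2)


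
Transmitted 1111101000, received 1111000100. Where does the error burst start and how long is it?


XOR: 0000101100

Burst at position 4, length 4


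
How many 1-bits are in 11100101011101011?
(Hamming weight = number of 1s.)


Counting 1s in 11100101011101011

11


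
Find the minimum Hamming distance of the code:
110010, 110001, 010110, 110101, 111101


Comparing all pairs, minimum distance: 1
Can detect 0 errors, correct 0 errors

1


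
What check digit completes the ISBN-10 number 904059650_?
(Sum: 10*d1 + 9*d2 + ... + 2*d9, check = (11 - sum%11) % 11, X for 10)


Weighted sum: 236
236 mod 11 = 5

Check digit: 6


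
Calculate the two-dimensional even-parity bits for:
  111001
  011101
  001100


Row parities: 000
Column parities: 101000

Row P: 000, Col P: 101000, Corner: 0


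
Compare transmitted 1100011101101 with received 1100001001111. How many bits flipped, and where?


XOR: 0000010100010

3 error(s) at position(s): 5, 7, 11


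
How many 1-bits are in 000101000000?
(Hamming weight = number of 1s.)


Counting 1s in 000101000000

2


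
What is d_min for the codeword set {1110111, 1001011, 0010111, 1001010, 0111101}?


Comparing all pairs, minimum distance: 1
Can detect 0 errors, correct 0 errors

1


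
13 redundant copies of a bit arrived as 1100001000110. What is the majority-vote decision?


Ones: 5 out of 13
Threshold: 7

0 (5/13 voted 1)


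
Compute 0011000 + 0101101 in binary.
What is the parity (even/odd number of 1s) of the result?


0011000 = 24
0101101 = 45
Sum = 69 = 1000101
1s count = 3

odd parity (3 ones in 1000101)


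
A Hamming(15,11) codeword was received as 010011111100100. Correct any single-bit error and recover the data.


Syndrome = 0: no error detected

Data: 01111100100 (no errors)


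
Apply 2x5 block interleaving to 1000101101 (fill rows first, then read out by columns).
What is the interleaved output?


Matrix:
  10001
  01101
Read columns: 1001010011

1001010011


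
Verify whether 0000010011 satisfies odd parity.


Number of 1s: 3

Yes, parity is correct (3 ones)


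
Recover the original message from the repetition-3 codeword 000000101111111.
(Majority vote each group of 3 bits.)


Groups: 000, 000, 101, 111, 111
Majority votes: 00111

00111


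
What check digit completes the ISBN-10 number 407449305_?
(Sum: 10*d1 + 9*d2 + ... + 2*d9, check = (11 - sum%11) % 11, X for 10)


Weighted sum: 215
215 mod 11 = 6

Check digit: 5


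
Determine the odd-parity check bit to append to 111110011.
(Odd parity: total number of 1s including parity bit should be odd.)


Number of 1s in data: 7
Parity bit: 0

0


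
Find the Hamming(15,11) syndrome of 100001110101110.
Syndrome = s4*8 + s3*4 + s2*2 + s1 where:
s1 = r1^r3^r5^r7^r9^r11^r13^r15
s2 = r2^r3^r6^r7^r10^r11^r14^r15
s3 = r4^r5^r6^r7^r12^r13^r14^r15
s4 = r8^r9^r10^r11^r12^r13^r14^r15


s1=1, s2=0, s3=1, s4=1

Syndrome = 13 (error at position 13)


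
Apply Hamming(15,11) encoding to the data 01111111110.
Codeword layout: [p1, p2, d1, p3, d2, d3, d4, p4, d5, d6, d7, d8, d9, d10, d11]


Parity bits: p1=1, p2=1, p3=0, p4=0

110011101111110


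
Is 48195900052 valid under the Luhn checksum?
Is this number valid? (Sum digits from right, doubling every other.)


Luhn sum = 38
38 mod 10 = 8

Invalid (Luhn sum mod 10 = 8)


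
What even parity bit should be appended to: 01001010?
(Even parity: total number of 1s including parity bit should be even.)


Number of 1s in data: 3
Parity bit: 1

1


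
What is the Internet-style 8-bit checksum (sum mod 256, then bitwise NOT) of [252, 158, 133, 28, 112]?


Sum = 683 mod 256 = 171
Complement = 84

84


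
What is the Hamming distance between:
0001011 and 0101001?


XOR: 0100010
Count of 1s: 2

2


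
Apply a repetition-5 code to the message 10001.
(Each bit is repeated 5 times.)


Each bit -> 5 copies

1111100000000000000011111


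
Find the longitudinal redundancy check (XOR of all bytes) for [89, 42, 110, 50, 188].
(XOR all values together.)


XOR chain: 89 ^ 42 ^ 110 ^ 50 ^ 188 = 147

147


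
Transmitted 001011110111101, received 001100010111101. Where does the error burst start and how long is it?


XOR: 000111100000000

Burst at position 3, length 4


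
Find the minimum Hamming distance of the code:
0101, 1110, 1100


Comparing all pairs, minimum distance: 1
Can detect 0 errors, correct 0 errors

1


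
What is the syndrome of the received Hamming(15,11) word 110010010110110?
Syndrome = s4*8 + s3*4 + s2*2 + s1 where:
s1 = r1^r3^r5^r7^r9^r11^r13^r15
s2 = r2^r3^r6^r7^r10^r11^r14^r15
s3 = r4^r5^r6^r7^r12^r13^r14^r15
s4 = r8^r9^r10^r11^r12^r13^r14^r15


s1=0, s2=0, s3=1, s4=1

Syndrome = 12 (error at position 12)


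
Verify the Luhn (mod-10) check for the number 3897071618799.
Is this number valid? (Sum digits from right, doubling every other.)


Luhn sum = 66
66 mod 10 = 6

Invalid (Luhn sum mod 10 = 6)


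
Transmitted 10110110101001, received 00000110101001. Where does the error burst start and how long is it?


XOR: 10110000000000

Burst at position 0, length 4


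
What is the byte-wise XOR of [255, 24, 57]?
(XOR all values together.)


XOR chain: 255 ^ 24 ^ 57 = 222

222


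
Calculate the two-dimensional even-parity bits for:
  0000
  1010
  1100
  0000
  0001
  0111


Row parities: 000011
Column parities: 0000

Row P: 000011, Col P: 0000, Corner: 0


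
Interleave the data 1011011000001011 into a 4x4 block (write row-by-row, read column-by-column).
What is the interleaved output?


Matrix:
  1011
  0110
  0000
  1011
Read columns: 1001010011011001

1001010011011001


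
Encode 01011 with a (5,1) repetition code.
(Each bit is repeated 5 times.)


Each bit -> 5 copies

0000011111000001111111111


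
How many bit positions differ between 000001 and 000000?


XOR: 000001
Count of 1s: 1

1


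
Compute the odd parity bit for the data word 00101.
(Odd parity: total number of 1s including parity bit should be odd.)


Number of 1s in data: 2
Parity bit: 1

1


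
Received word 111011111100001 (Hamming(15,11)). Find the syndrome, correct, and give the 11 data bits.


Syndrome = 0: no error detected

Data: 11111100001 (no errors)


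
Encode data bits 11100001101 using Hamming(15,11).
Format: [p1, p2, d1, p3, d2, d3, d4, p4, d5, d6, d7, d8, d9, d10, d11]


Parity bits: p1=0, p2=1, p3=1, p4=1

011111010001101


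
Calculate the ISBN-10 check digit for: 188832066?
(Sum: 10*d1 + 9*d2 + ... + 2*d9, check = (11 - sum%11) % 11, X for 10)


Weighted sum: 260
260 mod 11 = 7

Check digit: 4


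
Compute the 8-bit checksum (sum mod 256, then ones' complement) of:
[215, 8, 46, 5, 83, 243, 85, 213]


Sum = 898 mod 256 = 130
Complement = 125

125


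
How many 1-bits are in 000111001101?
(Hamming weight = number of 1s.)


Counting 1s in 000111001101

6


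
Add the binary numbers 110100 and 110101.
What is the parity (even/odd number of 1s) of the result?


110100 = 52
110101 = 53
Sum = 105 = 1101001
1s count = 4

even parity (4 ones in 1101001)


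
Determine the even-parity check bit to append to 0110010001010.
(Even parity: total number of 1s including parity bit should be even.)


Number of 1s in data: 5
Parity bit: 1

1


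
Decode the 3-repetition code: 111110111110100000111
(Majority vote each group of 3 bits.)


Groups: 111, 110, 111, 110, 100, 000, 111
Majority votes: 1111001

1111001


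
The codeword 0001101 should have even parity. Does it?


Number of 1s: 3

No, parity error (3 ones)


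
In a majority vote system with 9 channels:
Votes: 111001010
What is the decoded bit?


Ones: 5 out of 9
Threshold: 5

1 (5/9 voted 1)


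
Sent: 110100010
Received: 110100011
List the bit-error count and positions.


XOR: 000000001

1 error(s) at position(s): 8


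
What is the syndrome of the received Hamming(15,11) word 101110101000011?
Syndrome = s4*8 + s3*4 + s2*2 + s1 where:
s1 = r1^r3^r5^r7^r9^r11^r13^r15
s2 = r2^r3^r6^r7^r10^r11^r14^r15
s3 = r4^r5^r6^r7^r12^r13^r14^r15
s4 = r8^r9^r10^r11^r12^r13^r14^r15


s1=0, s2=0, s3=1, s4=1

Syndrome = 12 (error at position 12)


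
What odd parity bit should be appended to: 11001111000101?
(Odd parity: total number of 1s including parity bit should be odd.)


Number of 1s in data: 8
Parity bit: 1

1


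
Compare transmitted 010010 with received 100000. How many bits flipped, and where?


XOR: 110010

3 error(s) at position(s): 0, 1, 4


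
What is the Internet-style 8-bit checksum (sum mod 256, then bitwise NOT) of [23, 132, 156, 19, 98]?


Sum = 428 mod 256 = 172
Complement = 83

83


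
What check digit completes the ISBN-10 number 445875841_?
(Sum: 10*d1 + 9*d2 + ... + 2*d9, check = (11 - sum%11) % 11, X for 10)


Weighted sum: 285
285 mod 11 = 10

Check digit: 1


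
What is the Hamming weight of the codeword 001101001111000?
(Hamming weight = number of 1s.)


Counting 1s in 001101001111000

7


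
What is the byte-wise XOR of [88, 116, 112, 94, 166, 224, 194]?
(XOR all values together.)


XOR chain: 88 ^ 116 ^ 112 ^ 94 ^ 166 ^ 224 ^ 194 = 134

134


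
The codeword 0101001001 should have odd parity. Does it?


Number of 1s: 4

No, parity error (4 ones)


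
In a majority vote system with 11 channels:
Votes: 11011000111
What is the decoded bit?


Ones: 7 out of 11
Threshold: 6

1 (7/11 voted 1)


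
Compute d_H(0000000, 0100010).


XOR: 0100010
Count of 1s: 2

2


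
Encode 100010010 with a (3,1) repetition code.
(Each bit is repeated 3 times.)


Each bit -> 3 copies

111000000000111000000111000


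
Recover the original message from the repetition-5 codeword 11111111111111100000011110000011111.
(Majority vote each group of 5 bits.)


Groups: 11111, 11111, 11111, 00000, 01111, 00000, 11111
Majority votes: 1110101

1110101


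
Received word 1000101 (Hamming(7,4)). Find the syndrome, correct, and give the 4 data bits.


Syndrome = 3: error at position 3

Data: 1101 (corrected bit 3)


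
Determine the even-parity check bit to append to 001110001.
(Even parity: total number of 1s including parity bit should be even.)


Number of 1s in data: 4
Parity bit: 0

0
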